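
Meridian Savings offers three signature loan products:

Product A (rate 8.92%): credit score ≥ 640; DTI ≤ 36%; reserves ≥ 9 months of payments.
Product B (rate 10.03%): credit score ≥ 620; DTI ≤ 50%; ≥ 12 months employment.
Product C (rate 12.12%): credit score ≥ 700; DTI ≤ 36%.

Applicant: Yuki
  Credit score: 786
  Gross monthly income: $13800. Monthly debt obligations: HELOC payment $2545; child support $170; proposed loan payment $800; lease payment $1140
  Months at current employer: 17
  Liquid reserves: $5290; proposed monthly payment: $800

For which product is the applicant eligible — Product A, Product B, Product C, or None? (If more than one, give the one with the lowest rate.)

Product B

Total debts = (2,545 + 170 + 800 + 1,140) = 4,655; DTI = 4,655/13,800 = 33.7%.
Reserves = 5,290/800 = 6.6 months.
Product A: score 786 ≥ 640; DTI 33.7% ≤ 36%; reserves 6.6 < 9 mo → does not qualify.
Product B: score 786 ≥ 620; DTI 33.7% ≤ 50%; employment 17 ≥ 12 mo → qualifies.
Product C: score 786 ≥ 700; DTI 33.7% ≤ 36% → qualifies.
Qualifying: Product B, Product C. Lowest rate is 10.03% → Product B.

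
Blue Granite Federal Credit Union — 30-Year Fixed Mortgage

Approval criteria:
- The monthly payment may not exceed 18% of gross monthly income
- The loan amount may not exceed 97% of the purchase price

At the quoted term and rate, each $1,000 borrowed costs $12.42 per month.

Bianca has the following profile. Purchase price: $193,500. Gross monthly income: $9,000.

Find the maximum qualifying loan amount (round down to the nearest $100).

$130,400

Payment cap: 18% × $9,000 = $1,620/month.
At $12.42 per $1,000, that supports 1,620/12.42 × 1,000 ≈ $130,434 → $130,400.
LTV cap: 97% × $193,500 = $187,695 → $187,600.
Binding constraint: payment-to-income.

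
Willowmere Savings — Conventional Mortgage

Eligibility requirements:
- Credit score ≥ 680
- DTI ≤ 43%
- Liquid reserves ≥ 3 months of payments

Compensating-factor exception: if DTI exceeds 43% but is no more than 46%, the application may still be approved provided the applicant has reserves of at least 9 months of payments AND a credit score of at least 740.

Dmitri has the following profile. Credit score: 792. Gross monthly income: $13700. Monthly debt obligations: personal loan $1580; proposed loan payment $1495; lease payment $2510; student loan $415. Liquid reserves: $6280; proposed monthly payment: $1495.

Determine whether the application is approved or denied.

Denied

Credit score 792 ≥ 680 (meets base)
Total debts = (1,580 + 1,495 + 2,510 + 415) = 6,000. DTI: 6,000 ÷ 13,700 = 43.8%, over the 43% base limit.
Liquid reserves cover 6,280/1,495 = 4.2 months — ≥ 3 required
43.8% falls in the override range (43%–46%), so the compensating-factor test applies.
Reserves 4.2 < 9 months; credit score 792 ≥ 740.
Compensating-factor requirement not fully met.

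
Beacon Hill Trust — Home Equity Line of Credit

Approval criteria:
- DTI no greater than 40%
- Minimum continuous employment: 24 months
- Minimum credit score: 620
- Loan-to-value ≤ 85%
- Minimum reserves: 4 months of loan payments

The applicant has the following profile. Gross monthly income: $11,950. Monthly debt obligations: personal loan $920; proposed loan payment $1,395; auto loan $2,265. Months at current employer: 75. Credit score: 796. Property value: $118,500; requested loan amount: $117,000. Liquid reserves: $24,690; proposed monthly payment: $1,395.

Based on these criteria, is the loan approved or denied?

Denied

Total monthly debts = (920 + 1,395 + 2,265) = 4,580. DTI = 4,580/11,950 = 38.3% ≤ 40%
Employment 75 ≥ 24 months
Credit score 796 ≥ 620 (meets)
LTV = 117,000/118,500 = 98.7% > 85%
Reserves: 24,690 ÷ 1,395 = 17.7 months (meets 4-month minimum)
Fails on LTV.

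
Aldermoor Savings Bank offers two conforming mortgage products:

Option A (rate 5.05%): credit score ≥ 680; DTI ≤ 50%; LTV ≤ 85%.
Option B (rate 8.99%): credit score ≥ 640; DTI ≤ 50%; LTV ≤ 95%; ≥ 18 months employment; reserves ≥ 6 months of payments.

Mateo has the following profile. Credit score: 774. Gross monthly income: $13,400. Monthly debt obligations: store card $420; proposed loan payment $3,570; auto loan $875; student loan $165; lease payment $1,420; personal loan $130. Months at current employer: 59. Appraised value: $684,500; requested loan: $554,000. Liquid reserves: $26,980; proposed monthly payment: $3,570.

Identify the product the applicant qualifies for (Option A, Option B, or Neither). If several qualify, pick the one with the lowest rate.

Option A

Total debts = (420 + 3,570 + 875 + 165 + 1,420 + 130) = 6,580; DTI = 6,580/13,400 = 49.1%.
LTV = 554,000/684,500 = 80.9%.
Reserves = 26,980/3,570 = 7.6 months.
Option A: score 774 ≥ 680; DTI 49.1% ≤ 50%; LTV 80.9% ≤ 85% → qualifies.
Option B: score 774 ≥ 640; DTI 49.1% ≤ 50%; LTV 80.9% ≤ 95%; employment 59 ≥ 18 mo; reserves 7.6 ≥ 6 mo → qualifies.
Qualifying: Option A, Option B. Lowest rate is 5.05% → Option A.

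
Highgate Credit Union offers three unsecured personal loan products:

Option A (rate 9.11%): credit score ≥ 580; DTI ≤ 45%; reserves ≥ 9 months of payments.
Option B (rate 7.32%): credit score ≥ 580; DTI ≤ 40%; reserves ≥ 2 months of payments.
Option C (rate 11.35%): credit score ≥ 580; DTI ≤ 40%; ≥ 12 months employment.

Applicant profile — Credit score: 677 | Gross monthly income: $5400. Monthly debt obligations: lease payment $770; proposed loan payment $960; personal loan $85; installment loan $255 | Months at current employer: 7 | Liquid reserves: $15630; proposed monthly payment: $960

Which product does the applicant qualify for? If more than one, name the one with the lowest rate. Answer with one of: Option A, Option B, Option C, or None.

Total debts = (770 + 960 + 85 + 255) = 2,070; DTI = 2,070/5,400 = 38.3%.
Reserves = 15,630/960 = 16.3 months.
Option A: score 677 ≥ 580; DTI 38.3% ≤ 45%; reserves 16.3 ≥ 9 mo → qualifies.
Option B: score 677 ≥ 580; DTI 38.3% ≤ 40%; reserves 16.3 ≥ 2 mo → qualifies.
Option C: score 677 ≥ 580; DTI 38.3% ≤ 40%; employment 7 < 12 mo → does not qualify.
Qualifying: Option A, Option B. Lowest rate is 7.32% → Option B.

Option B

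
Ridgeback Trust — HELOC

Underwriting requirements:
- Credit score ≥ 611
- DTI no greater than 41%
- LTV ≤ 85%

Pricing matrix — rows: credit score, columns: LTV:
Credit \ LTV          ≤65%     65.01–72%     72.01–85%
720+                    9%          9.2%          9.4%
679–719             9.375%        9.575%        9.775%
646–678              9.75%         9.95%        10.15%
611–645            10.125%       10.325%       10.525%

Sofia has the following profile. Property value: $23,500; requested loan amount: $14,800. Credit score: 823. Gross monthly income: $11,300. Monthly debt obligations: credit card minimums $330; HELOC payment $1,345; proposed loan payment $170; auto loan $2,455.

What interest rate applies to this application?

Credit score 823 ≥ 611; Total monthly debts = (330 + 1,345 + 170 + 2,455) = 4,300. Debt-to-income = 4,300/11,300 = 38.1% — meets 41% limit
Loan-to-value = 14,800/23,500 = 63% — pass (85% max)
Score 823 is in the 720+ band; LTV 63% is in the ≤65% band → 9%.

9%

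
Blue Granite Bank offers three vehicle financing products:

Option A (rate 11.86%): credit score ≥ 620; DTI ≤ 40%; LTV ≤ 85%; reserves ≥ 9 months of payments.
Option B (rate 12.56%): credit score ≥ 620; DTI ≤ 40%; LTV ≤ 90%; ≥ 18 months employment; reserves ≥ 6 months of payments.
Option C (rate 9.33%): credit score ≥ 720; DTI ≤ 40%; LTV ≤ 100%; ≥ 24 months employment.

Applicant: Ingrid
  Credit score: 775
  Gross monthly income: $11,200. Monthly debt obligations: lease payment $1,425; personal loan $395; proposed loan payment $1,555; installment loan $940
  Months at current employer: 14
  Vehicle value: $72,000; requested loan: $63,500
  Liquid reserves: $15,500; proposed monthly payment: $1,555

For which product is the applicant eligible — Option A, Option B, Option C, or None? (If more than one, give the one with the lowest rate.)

Total debts = (1,425 + 395 + 1,555 + 940) = 4,315; DTI = 4,315/11,200 = 38.5%.
LTV = 63,500/72,000 = 88.2%.
Reserves = 15,500/1,555 = 10.0 months.
Option A: score 775 ≥ 620; DTI 38.5% ≤ 40%; LTV 88.2% > 85%; reserves 10.0 ≥ 9 mo → does not qualify.
Option B: score 775 ≥ 620; DTI 38.5% ≤ 40%; LTV 88.2% ≤ 90%; employment 14 < 18 mo; reserves 10.0 ≥ 6 mo → does not qualify.
Option C: score 775 ≥ 720; DTI 38.5% ≤ 40%; LTV 88.2% ≤ 100%; employment 14 < 24 mo → does not qualify.

None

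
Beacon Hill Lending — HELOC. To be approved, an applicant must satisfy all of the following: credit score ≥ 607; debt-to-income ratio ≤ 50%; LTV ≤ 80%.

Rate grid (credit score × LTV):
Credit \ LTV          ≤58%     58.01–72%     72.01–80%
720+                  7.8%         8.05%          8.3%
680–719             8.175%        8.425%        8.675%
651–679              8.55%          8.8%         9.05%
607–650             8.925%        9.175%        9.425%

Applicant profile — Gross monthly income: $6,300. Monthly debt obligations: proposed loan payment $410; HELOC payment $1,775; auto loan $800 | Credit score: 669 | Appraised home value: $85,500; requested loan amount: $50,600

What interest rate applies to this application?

Credit score 669 ≥ 607; Total monthly debts = (410 + 1,775 + 800) = 2,985. DTI = 2,985/6,300 = 47.4% ≤ 50%
LTV: 50,600 ÷ 85,500 = 59.2%, within 80% cap
Credit 669 → row 651–679; LTV 59.2% → column 58.01–72%. Grid cell → 8.8%.

8.8%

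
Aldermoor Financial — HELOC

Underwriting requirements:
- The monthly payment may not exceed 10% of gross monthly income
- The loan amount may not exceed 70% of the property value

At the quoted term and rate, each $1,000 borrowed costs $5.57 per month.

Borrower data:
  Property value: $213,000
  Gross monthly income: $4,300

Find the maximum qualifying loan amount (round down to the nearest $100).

Payment cap: 10% × $4,300 = $430/month.
At $5.57 per $1,000, that supports 430/5.57 × 1,000 ≈ $77,199 → $77,100.
LTV cap: 70% × $213,000 = $149,100 → $149,100.
Binding constraint: payment-to-income.

$77,100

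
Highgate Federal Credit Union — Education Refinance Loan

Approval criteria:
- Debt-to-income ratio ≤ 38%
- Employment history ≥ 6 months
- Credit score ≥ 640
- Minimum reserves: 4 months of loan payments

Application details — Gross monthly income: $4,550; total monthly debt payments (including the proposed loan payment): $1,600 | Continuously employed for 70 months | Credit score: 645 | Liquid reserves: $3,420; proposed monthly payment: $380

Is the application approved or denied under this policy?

Approved

DTI: 1,600 ÷ 4,550 = 35.2%, within the 38% cap
Employment 70 ≥ 6 months
Credit score 645 ≥ 640 (meets)
Reserves = 3,420/380 = 9.0 months ≥ 4
All criteria satisfied.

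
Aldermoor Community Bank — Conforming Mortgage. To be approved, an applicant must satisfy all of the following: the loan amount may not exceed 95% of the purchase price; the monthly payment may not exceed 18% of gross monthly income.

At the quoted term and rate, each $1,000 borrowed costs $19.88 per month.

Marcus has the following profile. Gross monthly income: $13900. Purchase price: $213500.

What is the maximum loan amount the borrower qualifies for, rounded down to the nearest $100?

$125,800

Payment cap: 18% × $13,900 = $2,502/month.
At $19.88 per $1,000, that supports 2,502/19.88 × 1,000 ≈ $125,855 → $125,800.
LTV cap: 95% × $213,500 = $202,825 → $202,800.
Binding constraint: payment-to-income.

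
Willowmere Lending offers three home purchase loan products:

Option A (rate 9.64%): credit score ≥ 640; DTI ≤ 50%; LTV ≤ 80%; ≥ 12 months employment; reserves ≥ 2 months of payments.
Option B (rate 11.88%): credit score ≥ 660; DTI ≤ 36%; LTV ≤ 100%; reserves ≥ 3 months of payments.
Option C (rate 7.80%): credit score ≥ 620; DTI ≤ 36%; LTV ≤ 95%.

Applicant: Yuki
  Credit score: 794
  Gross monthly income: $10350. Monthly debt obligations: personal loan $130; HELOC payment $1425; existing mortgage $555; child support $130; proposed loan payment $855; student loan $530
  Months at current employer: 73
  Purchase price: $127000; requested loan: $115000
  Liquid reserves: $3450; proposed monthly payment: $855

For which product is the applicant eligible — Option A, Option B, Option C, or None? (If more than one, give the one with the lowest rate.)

Option C

Total debts = (130 + 1,425 + 555 + 130 + 855 + 530) = 3,625; DTI = 3,625/10,350 = 35%.
LTV = 115,000/127,000 = 90.6%.
Reserves = 3,450/855 = 4.0 months.
Option A: score 794 ≥ 640; DTI 35% ≤ 50%; LTV 90.6% > 80%; employment 73 ≥ 12 mo; reserves 4.0 ≥ 2 mo → does not qualify.
Option B: score 794 ≥ 660; DTI 35% ≤ 36%; LTV 90.6% ≤ 100%; reserves 4.0 ≥ 3 mo → qualifies.
Option C: score 794 ≥ 620; DTI 35% ≤ 36%; LTV 90.6% ≤ 95% → qualifies.
Qualifying: Option B, Option C. Lowest rate is 7.80% → Option C.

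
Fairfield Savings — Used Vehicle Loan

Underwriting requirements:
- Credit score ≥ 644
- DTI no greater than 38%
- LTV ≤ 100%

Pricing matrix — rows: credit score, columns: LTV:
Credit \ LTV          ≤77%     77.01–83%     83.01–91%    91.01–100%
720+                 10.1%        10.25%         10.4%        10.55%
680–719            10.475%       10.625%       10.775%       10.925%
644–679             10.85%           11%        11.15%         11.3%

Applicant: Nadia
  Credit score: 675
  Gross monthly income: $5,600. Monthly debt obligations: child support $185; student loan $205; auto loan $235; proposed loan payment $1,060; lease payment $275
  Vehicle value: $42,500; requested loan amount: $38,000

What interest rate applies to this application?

11.15%

Credit score 675 ≥ 644; Total monthly debts = (185 + 205 + 235 + 1,060 + 275) = 1,960. DTI = 1,960/5,600 = 35% ≤ 38%
LTV = 38,000/42,500 = 89.4% ≤ 100%
Score 675 is in the 644–679 band; LTV 89.4% is in the 83.01–91% band → 11.15%.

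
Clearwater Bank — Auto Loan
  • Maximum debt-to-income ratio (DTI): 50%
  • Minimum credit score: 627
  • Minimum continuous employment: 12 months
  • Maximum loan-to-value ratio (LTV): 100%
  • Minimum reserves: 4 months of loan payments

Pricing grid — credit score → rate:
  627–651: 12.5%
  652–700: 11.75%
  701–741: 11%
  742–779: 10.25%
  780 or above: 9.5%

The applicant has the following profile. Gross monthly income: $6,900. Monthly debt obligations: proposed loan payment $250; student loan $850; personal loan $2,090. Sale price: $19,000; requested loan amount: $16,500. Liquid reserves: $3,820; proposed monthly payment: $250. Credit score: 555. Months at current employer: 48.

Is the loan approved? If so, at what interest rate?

Credit score 555 < 627 (below minimum)
Loan-to-value = 16,500/19,000 = 86.8% — pass (100% max)
Employment 48 ≥ 12 months
Reserves = 3,820/250 = 15.3 months ≥ 4
Total monthly debts = (250 + 850 + 2,090) = 3,190. DTI = 3,190/6,900 = 46.2% ≤ 50%
Not all requirements met → denied.

Denied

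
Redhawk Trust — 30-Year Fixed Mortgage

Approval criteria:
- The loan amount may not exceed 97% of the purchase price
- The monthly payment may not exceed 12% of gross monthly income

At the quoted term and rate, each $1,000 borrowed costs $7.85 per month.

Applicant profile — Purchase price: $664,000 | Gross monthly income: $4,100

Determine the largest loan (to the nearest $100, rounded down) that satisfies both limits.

Payment cap: 12% × $4,100 = $492/month.
At $7.85 per $1,000, that supports 492/7.85 × 1,000 ≈ $62,675 → $62,600.
LTV cap: 97% × $664,000 = $644,080 → $644,000.
Binding constraint: payment-to-income.

$62,600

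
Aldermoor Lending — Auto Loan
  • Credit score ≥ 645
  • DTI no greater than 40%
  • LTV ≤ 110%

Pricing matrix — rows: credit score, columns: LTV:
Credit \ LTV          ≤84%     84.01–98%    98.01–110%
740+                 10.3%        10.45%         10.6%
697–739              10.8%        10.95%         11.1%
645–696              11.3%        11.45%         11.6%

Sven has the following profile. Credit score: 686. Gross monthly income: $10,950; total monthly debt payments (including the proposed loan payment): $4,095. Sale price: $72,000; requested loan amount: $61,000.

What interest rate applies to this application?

Credit score 686 ≥ 645; Debt-to-income = 4,095/10,950 = 37.4% — meets 40% limit
Loan-to-value = 61,000/72,000 = 84.7% — pass (110% max)
Score 686 is in the 645–696 band; LTV 84.7% is in the 84.01–98% band → 11.45%.

11.45%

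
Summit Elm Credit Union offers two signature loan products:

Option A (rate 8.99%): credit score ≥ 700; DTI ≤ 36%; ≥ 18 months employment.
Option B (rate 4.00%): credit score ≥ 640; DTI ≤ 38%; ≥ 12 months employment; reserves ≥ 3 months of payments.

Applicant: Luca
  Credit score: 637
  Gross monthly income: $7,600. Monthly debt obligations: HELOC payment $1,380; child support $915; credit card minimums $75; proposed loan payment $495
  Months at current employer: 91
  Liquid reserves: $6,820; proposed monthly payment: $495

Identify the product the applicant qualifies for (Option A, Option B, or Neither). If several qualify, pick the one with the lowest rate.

Neither

Total debts = (1,380 + 915 + 75 + 495) = 2,865; DTI = 2,865/7,600 = 37.7%.
Reserves = 6,820/495 = 13.8 months.
Option A: score 637 < 700; DTI 37.7% > 36%; employment 91 ≥ 18 mo → does not qualify.
Option B: score 637 < 640; DTI 37.7% ≤ 38%; employment 91 ≥ 12 mo; reserves 13.8 ≥ 3 mo → does not qualify.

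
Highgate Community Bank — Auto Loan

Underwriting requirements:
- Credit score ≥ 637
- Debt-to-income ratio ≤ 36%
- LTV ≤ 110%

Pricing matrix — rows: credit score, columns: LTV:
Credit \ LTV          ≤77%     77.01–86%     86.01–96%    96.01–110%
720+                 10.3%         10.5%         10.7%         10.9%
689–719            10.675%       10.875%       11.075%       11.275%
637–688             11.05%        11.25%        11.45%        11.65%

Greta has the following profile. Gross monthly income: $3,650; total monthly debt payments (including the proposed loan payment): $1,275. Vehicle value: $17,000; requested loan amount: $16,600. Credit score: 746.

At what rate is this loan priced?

Credit score 746 ≥ 637; Debt-to-income = 1,275/3,650 = 34.9% — meets 36% limit
LTV = 16,600/17,000 = 97.6% ≤ 110%
Credit 746 → row 720+; LTV 97.6% → column 96.01–110%. Grid cell → 10.9%.

10.9%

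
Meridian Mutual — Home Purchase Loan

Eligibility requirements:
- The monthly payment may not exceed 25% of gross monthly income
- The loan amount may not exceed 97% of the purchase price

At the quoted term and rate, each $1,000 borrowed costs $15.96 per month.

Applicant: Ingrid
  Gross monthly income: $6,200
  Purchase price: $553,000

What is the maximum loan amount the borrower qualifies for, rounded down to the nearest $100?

Payment cap: 25% × $6,200 = $1,550/month.
At $15.96 per $1,000, that supports 1,550/15.96 × 1,000 ≈ $97,117 → $97,100.
LTV cap: 97% × $553,000 = $536,410 → $536,400.
Binding constraint: payment-to-income.

$97,100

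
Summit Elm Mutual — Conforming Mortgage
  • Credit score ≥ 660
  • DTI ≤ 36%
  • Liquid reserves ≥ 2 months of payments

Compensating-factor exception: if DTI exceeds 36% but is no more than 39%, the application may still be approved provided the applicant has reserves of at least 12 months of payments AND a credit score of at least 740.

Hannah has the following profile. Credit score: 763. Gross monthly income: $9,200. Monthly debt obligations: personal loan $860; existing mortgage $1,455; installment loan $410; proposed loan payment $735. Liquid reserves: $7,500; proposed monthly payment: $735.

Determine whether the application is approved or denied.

Denied

Credit score 763 ≥ 660 (meets base)
Total debts = (860 + 1,455 + 410 + 735) = 3,460. DTI: 3,460 ÷ 9,200 = 37.6%, over the 36% base limit.
Reserves = 7,500/735 = 10.2 months ≥ 2
37.6% falls in the override range (36%–39%), so the compensating-factor test applies.
Reserves 10.2 < 12 months; credit score 763 ≥ 740.
Compensating-factor requirement not fully met.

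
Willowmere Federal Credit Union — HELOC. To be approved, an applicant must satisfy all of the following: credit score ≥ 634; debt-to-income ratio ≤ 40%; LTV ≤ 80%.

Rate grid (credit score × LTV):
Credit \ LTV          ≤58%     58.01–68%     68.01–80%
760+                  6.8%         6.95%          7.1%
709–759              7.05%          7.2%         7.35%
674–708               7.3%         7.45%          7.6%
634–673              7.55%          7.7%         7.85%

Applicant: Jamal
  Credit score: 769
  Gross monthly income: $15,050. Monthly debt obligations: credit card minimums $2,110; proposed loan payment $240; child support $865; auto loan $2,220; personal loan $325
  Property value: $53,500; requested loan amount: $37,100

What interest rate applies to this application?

Credit score 769 ≥ 634; Total monthly debts = (2,110 + 240 + 865 + 2,220 + 325) = 5,760. DTI: 5,760 ÷ 15,050 = 38.3%, within the 40% cap
LTV = 37,100/53,500 = 69.3% ≤ 80%
Credit 769 → row 760+; LTV 69.3% → column 68.01–80%. Grid cell → 7.1%.

7.1%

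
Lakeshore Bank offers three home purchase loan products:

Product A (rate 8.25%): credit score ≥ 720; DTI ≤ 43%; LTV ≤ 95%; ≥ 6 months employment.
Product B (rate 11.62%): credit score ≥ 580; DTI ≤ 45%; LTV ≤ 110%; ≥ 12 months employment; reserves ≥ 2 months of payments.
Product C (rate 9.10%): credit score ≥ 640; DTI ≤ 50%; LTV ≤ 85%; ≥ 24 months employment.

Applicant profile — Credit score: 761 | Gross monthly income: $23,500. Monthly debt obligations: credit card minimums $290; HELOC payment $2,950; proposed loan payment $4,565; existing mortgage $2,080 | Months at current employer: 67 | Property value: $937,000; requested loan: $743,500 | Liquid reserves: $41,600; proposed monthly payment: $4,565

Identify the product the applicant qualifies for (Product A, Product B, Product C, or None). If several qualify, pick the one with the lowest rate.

Product A

Total debts = (290 + 2,950 + 4,565 + 2,080) = 9,885; DTI = 9,885/23,500 = 42.1%.
LTV = 743,500/937,000 = 79.3%.
Reserves = 41,600/4,565 = 9.1 months.
Product A: score 761 ≥ 720; DTI 42.1% ≤ 43%; LTV 79.3% ≤ 95%; employment 67 ≥ 6 mo → qualifies.
Product B: score 761 ≥ 580; DTI 42.1% ≤ 45%; LTV 79.3% ≤ 110%; employment 67 ≥ 12 mo; reserves 9.1 ≥ 2 mo → qualifies.
Product C: score 761 ≥ 640; DTI 42.1% ≤ 50%; LTV 79.3% ≤ 85%; employment 67 ≥ 24 mo → qualifies.
Qualifying: Product A, Product B, Product C. Lowest rate is 8.25% → Product A.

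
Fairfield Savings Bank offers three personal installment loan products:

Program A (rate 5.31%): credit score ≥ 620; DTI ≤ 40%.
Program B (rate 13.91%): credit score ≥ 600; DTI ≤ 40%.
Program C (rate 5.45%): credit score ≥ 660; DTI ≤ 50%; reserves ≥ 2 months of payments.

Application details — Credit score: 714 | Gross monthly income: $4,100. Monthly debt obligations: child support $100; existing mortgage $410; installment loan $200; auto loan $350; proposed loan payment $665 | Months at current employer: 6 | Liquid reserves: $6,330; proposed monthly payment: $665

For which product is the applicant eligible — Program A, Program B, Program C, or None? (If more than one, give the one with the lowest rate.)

Total debts = (100 + 410 + 200 + 350 + 665) = 1,725; DTI = 1,725/4,100 = 42.1%.
Reserves = 6,330/665 = 9.5 months.
Program A: score 714 ≥ 620; DTI 42.1% > 40% → does not qualify.
Program B: score 714 ≥ 600; DTI 42.1% > 40% → does not qualify.
Program C: score 714 ≥ 660; DTI 42.1% ≤ 50%; reserves 9.5 ≥ 2 mo → qualifies.

Program C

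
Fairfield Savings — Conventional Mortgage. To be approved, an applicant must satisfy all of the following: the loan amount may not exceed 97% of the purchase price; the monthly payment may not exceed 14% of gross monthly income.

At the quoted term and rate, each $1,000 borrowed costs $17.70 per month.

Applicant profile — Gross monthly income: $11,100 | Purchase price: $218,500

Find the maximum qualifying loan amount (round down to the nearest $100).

Payment cap: 14% × $11,100 = $1,554/month.
At $17.70 per $1,000, that supports 1,554/17.70 × 1,000 ≈ $87,796 → $87,700.
LTV cap: 97% × $218,500 = $211,945 → $211,900.
Binding constraint: payment-to-income.

$87,700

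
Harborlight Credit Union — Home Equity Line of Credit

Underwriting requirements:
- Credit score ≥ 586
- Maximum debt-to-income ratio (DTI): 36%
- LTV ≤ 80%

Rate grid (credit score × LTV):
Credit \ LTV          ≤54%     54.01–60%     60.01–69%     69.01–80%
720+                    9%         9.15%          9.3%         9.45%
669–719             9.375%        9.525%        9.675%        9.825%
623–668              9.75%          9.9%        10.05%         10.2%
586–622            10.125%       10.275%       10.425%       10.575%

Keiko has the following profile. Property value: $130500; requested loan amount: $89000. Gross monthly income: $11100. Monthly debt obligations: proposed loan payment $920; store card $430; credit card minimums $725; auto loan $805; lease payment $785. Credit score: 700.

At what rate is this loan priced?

Credit score 700 ≥ 586; Total monthly debts = (920 + 430 + 725 + 805 + 785) = 3,665. DTI = 3,665/11,100 = 33% ≤ 36%
Loan-to-value = 89,000/130,500 = 68.2% — pass (80% max)
Credit 700 → row 669–719; LTV 68.2% → column 60.01–69%. Grid cell → 9.675%.

9.675%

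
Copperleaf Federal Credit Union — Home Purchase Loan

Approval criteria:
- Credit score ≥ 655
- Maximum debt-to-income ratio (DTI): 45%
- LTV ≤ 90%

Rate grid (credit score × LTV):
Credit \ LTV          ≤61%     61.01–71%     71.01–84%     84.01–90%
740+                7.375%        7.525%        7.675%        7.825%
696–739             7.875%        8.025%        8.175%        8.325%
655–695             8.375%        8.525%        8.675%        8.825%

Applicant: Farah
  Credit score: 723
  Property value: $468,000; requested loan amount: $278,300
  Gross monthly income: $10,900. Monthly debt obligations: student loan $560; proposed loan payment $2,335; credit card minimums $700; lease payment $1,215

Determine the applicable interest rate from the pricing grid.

Credit score 723 ≥ 655; Total monthly debts = (560 + 2,335 + 700 + 1,215) = 4,810. Debt-to-income = 4,810/10,900 = 44.1% — meets 45% limit
LTV: 278,300 ÷ 468,000 = 59.5%, within 90% cap
Credit 723 → row 696–739; LTV 59.5% → column ≤61%. Grid cell → 7.875%.

7.875%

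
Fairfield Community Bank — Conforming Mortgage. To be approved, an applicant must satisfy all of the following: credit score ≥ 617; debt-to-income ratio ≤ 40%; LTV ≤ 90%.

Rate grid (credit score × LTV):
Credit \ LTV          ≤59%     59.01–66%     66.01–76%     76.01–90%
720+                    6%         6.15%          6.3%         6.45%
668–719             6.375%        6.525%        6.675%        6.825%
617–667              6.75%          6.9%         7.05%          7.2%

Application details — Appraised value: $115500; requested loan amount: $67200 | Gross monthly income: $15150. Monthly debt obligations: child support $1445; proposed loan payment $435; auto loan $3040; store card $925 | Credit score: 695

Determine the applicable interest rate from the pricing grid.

6.375%

Credit score 695 ≥ 617; Total monthly debts = (1,445 + 435 + 3,040 + 925) = 5,845. DTI: 5,845 ÷ 15,150 = 38.6%, within the 40% cap
LTV = 67,200/115,500 = 58.2% ≤ 90%
Credit 695 → row 668–719; LTV 58.2% → column ≤59%. Grid cell → 6.375%.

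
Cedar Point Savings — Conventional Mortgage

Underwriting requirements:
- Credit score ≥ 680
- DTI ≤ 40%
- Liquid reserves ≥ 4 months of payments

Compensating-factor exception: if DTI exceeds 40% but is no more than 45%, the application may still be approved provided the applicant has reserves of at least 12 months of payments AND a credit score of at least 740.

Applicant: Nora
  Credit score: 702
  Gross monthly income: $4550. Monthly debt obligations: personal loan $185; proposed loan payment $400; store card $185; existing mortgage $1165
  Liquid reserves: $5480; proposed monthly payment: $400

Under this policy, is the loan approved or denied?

Credit score 702 ≥ 680 (meets base)
Total debts = (185 + 400 + 185 + 1,165) = 1,935. DTI = 1,935/4,550 = 42.5% > 40% — standard DTI limit exceeded.
Reserves: 5,480 ÷ 400 = 13.7 months (meets 4-month minimum)
42.5% falls in the override range (40%–45%), so the compensating-factor test applies.
Override check — reserves: 13.7 mo (ok); score: 702 (below 740).
Compensating-factor requirement not fully met.

Denied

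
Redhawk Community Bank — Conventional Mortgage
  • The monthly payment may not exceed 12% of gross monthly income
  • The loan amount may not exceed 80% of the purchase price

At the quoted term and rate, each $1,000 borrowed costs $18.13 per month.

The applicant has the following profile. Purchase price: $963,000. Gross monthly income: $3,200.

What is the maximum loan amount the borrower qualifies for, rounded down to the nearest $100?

Payment cap: 12% × $3,200 = $384/month.
At $18.13 per $1,000, that supports 384/18.13 × 1,000 ≈ $21,180 → $21,100.
LTV cap: 80% × $963,000 = $770,400 → $770,400.
Binding constraint: payment-to-income.

$21,100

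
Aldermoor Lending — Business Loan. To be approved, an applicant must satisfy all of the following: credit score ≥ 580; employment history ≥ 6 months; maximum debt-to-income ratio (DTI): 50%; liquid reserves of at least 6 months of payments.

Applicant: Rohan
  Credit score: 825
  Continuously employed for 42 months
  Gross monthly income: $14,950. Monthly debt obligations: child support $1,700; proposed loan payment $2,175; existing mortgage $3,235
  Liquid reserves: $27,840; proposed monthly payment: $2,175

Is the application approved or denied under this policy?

Approved

Credit score 825 ≥ 580 (meets)
Employment 42 ≥ 6 months
Total monthly debts = (1,700 + 2,175 + 3,235) = 7,110. DTI = 7,110/14,950 = 47.6% ≤ 50%
Liquid reserves cover 27,840/2,175 = 12.8 months — ≥ 6 required
All criteria satisfied.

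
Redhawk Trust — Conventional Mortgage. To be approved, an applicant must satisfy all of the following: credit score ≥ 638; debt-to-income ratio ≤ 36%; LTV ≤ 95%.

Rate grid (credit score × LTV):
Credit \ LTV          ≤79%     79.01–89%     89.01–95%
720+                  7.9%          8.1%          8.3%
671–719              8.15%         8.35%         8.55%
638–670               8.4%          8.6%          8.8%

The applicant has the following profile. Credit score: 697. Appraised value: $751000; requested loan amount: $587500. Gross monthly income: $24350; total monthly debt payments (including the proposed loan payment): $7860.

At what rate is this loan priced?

8.15%

Credit score 697 ≥ 638; DTI: 7,860 ÷ 24,350 = 32.3%, within the 36% cap
LTV = 587,500/751,000 = 78.2% ≤ 95%
Score 697 is in the 671–719 band; LTV 78.2% is in the ≤79% band → 8.15%.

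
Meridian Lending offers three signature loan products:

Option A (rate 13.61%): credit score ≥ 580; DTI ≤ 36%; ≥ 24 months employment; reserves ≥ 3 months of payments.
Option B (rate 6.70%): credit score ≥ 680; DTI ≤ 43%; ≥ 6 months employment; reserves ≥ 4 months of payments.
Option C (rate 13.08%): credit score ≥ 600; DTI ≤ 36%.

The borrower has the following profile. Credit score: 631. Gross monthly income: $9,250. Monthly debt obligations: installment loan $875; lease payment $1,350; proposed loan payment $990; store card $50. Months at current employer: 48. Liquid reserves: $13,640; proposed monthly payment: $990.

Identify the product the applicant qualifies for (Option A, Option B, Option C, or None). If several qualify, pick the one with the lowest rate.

Option C

Total debts = (875 + 1,350 + 990 + 50) = 3,265; DTI = 3,265/9,250 = 35.3%.
Reserves = 13,640/990 = 13.8 months.
Option A: score 631 ≥ 580; DTI 35.3% ≤ 36%; employment 48 ≥ 24 mo; reserves 13.8 ≥ 3 mo → qualifies.
Option B: score 631 < 680; DTI 35.3% ≤ 43%; employment 48 ≥ 6 mo; reserves 13.8 ≥ 4 mo → does not qualify.
Option C: score 631 ≥ 600; DTI 35.3% ≤ 36% → qualifies.
Qualifying: Option A, Option C. Lowest rate is 13.08% → Option C.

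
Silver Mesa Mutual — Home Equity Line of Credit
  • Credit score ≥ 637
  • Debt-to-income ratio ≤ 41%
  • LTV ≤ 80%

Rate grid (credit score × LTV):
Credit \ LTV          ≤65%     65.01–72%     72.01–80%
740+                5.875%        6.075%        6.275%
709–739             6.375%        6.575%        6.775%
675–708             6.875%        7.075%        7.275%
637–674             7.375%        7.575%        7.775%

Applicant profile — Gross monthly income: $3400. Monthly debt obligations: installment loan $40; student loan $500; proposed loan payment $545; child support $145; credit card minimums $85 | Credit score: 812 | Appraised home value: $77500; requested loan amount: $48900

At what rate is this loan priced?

5.875%

Credit score 812 ≥ 637; Total monthly debts = (40 + 500 + 545 + 145 + 85) = 1,315. DTI = 1,315/3,400 = 38.7% ≤ 41%
LTV = 48,900/77,500 = 63.1% ≤ 80%
Credit 812 → row 740+; LTV 63.1% → column ≤65%. Grid cell → 5.875%.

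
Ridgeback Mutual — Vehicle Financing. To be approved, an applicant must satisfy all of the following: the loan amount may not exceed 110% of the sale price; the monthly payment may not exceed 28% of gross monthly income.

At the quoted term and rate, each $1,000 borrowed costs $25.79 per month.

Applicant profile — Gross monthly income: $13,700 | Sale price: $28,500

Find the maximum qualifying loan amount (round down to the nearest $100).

$31,300

Payment cap: 28% × $13,700 = $3,836/month.
At $25.79 per $1,000, that supports 3,836/25.79 × 1,000 ≈ $148,739 → $148,700.
LTV cap: 110% × $28,500 = $31,350 → $31,300.
Binding constraint: loan-to-value.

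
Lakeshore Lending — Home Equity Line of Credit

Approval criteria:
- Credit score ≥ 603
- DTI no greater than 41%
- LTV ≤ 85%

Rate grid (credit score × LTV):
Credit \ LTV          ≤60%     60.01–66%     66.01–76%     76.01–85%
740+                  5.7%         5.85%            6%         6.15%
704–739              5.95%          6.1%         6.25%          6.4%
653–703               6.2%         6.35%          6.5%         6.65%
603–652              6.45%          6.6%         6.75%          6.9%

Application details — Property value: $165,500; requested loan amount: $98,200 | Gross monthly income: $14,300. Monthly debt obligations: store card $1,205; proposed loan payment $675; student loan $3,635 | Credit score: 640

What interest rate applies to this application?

Credit score 640 ≥ 603; Total monthly debts = (1,205 + 675 + 3,635) = 5,515. DTI: 5,515 ÷ 14,300 = 38.6%, within the 41% cap
Loan-to-value = 98,200/165,500 = 59.3% — pass (85% max)
Score 640 is in the 603–652 band; LTV 59.3% is in the ≤60% band → 6.45%.

6.45%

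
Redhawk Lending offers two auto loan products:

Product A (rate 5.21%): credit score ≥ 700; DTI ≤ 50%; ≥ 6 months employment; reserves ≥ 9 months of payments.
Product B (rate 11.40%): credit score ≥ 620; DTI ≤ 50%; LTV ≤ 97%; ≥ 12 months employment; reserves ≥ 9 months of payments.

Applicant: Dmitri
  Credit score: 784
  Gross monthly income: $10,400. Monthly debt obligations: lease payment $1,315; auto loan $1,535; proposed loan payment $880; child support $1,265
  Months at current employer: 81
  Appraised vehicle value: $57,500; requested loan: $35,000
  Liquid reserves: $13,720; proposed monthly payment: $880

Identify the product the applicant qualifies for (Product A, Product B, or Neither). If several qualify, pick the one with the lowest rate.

Product A

Total debts = (1,315 + 1,535 + 880 + 1,265) = 4,995; DTI = 4,995/10,400 = 48%.
LTV = 35,000/57,500 = 60.9%.
Reserves = 13,720/880 = 15.6 months.
Product A: score 784 ≥ 700; DTI 48% ≤ 50%; employment 81 ≥ 6 mo; reserves 15.6 ≥ 9 mo → qualifies.
Product B: score 784 ≥ 620; DTI 48% ≤ 50%; LTV 60.9% ≤ 97%; employment 81 ≥ 12 mo; reserves 15.6 ≥ 9 mo → qualifies.
Qualifying: Product A, Product B. Lowest rate is 5.21% → Product A.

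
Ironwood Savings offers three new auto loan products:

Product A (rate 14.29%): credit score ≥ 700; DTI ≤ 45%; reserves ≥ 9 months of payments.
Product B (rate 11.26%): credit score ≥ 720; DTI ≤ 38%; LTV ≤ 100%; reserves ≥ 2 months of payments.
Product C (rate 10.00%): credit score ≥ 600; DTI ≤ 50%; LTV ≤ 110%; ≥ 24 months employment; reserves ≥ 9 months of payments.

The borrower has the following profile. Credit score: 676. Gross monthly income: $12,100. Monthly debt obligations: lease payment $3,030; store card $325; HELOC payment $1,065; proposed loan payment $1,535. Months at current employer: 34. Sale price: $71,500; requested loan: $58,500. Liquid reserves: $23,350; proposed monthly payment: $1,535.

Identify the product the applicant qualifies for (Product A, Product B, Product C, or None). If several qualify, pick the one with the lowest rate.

Product C

Total debts = (3,030 + 325 + 1,065 + 1,535) = 5,955; DTI = 5,955/12,100 = 49.2%.
LTV = 58,500/71,500 = 81.8%.
Reserves = 23,350/1,535 = 15.2 months.
Product A: score 676 < 700; DTI 49.2% > 45%; reserves 15.2 ≥ 9 mo → does not qualify.
Product B: score 676 < 720; DTI 49.2% > 38%; LTV 81.8% ≤ 100%; reserves 15.2 ≥ 2 mo → does not qualify.
Product C: score 676 ≥ 600; DTI 49.2% ≤ 50%; LTV 81.8% ≤ 110%; employment 34 ≥ 24 mo; reserves 15.2 ≥ 9 mo → qualifies.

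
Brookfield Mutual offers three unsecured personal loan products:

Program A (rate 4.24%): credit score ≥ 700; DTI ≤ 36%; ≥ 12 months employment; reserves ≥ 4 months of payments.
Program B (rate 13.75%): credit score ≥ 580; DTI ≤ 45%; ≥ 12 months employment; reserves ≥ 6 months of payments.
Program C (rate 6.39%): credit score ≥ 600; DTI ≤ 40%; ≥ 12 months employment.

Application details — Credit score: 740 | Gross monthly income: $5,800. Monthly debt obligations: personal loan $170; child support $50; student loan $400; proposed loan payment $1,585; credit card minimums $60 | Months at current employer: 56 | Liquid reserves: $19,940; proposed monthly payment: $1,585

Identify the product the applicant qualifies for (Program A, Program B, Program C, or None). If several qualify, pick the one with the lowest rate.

Program C

Total debts = (170 + 50 + 400 + 1,585 + 60) = 2,265; DTI = 2,265/5,800 = 39.1%.
Reserves = 19,940/1,585 = 12.6 months.
Program A: score 740 ≥ 700; DTI 39.1% > 36%; employment 56 ≥ 12 mo; reserves 12.6 ≥ 4 mo → does not qualify.
Program B: score 740 ≥ 580; DTI 39.1% ≤ 45%; employment 56 ≥ 12 mo; reserves 12.6 ≥ 6 mo → qualifies.
Program C: score 740 ≥ 600; DTI 39.1% ≤ 40%; employment 56 ≥ 12 mo → qualifies.
Qualifying: Program B, Program C. Lowest rate is 6.39% → Program C.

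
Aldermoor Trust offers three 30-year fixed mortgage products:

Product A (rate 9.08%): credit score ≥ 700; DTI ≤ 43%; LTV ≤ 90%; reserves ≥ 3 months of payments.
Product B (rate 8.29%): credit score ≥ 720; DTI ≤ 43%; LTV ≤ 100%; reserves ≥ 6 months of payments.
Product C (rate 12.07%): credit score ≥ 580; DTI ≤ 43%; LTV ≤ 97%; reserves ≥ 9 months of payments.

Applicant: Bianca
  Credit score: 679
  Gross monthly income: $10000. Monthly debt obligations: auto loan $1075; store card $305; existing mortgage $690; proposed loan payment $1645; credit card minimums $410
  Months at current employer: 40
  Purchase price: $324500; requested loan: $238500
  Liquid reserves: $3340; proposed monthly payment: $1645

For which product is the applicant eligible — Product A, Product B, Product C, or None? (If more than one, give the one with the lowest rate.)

None

Total debts = (1,075 + 305 + 690 + 1,645 + 410) = 4,125; DTI = 4,125/10,000 = 41.2%.
LTV = 238,500/324,500 = 73.5%.
Reserves = 3,340/1,645 = 2.0 months.
Product A: score 679 < 700; DTI 41.2% ≤ 43%; LTV 73.5% ≤ 90%; reserves 2.0 < 3 mo → does not qualify.
Product B: score 679 < 720; DTI 41.2% ≤ 43%; LTV 73.5% ≤ 100%; reserves 2.0 < 6 mo → does not qualify.
Product C: score 679 ≥ 580; DTI 41.2% ≤ 43%; LTV 73.5% ≤ 97%; reserves 2.0 < 9 mo → does not qualify.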